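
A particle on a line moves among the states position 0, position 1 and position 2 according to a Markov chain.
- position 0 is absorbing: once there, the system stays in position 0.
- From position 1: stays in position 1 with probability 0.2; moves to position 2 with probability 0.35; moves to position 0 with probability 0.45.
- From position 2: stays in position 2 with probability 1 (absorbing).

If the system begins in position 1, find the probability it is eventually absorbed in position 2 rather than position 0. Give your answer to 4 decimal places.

0.4375

Let h(s) be the probability of absorption at position 2 starting from transient state s. Then h(position 2) = 1 and h(position 0) = 0. By first-step analysis:
h(position 1) = 0.45·0 + 0.2·h(position 1) + 0.35·1
Solving: h(position 1) = 0.4375.
Starting from position 1, the probability is 0.4375.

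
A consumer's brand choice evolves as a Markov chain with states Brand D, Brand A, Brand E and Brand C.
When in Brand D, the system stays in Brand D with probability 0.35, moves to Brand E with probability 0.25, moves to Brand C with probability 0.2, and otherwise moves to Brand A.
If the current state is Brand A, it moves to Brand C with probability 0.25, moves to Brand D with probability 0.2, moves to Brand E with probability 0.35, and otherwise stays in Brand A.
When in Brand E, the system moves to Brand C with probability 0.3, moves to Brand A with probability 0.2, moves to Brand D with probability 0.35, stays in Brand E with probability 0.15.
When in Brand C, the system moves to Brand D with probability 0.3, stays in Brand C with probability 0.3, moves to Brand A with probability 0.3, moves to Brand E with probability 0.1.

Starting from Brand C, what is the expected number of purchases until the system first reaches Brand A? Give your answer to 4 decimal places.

3.9690

Let t(s) be the expected number of purchases to first reach Brand A from state s, with t(Brand A) = 0. Conditioning on the first purchase:
t(Brand D) = 1 + 0.35·t(Brand D) + 0.25·t(Brand E) + 0.2·t(Brand C)
t(Brand E) = 1 + 0.35·t(Brand D) + 0.15·t(Brand E) + 0.3·t(Brand C)
t(Brand C) = 1 + 0.3·t(Brand D) + 0.1·t(Brand E) + 0.3·t(Brand C)
Solving: t(Brand D) = 4.4568, t(Brand E) = 4.4124, t(Brand C) = 3.9690.
Expected purchases from Brand C to Brand A: 3.9690.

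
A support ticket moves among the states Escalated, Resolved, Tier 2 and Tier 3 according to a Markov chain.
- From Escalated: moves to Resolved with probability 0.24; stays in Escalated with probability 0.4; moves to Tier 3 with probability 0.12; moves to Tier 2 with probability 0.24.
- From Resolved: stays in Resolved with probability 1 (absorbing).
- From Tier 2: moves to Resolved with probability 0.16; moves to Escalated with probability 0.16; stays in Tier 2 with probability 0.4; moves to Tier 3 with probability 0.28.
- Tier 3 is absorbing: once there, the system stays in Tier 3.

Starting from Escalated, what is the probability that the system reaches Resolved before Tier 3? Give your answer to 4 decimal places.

Let h(s) be the probability of absorption at Resolved starting from transient state s. Then h(Resolved) = 1 and h(Tier 3) = 0. By first-step analysis:
h(Escalated) = 0.4·h(Escalated) + 0.24·1 + 0.24·h(Tier 2) + 0.12·0
h(Tier 2) = 0.16·h(Escalated) + 0.16·1 + 0.4·h(Tier 2) + 0.28·0
Solving: h(Escalated) = 0.5672, h(Tier 2) = 0.4179.
Starting from Escalated, the probability is 0.5672.

0.5672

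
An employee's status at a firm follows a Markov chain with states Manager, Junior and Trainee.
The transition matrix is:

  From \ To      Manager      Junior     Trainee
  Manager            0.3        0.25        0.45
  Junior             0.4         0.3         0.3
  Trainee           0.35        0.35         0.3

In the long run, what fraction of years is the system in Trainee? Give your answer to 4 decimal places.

0.3521

Let the stationary distribution be π with π = πP and π_1 + π_2 + π_3 = 1.
π_1 = 0.3·π_1 + 0.4·π_2 + 0.35·π_3
π_2 = 0.25·π_1 + 0.3·π_2 + 0.35·π_3
Solving with the normalization constraint gives π = (0.3476, 0.3002, 0.3521).
So the stationary probability of Trainee is 0.3521.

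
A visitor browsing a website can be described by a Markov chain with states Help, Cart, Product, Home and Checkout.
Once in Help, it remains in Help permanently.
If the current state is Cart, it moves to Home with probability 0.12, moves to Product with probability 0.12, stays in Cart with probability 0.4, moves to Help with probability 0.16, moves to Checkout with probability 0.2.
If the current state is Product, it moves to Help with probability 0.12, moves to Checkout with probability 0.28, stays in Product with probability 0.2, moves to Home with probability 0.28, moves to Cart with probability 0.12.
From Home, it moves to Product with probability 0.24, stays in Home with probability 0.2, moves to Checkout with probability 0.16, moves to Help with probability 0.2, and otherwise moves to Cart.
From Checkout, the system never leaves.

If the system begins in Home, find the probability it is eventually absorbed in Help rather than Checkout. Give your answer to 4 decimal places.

0.4739

Let h(s) be the probability of absorption at Help starting from transient state s. Then h(Help) = 1 and h(Checkout) = 0. By first-step analysis:
h(Cart) = 0.16·1 + 0.4·h(Cart) + 0.12·h(Product) + 0.12·h(Home) + 0.2·0
h(Product) = 0.12·1 + 0.12·h(Cart) + 0.2·h(Product) + 0.28·h(Home) + 0.28·0
h(Home) = 0.2·1 + 0.2·h(Cart) + 0.24·h(Product) + 0.2·h(Home) + 0.16·0
Solving: h(Cart) = 0.4378, h(Product) = 0.3815, h(Home) = 0.4739.
Starting from Home, the probability is 0.4739.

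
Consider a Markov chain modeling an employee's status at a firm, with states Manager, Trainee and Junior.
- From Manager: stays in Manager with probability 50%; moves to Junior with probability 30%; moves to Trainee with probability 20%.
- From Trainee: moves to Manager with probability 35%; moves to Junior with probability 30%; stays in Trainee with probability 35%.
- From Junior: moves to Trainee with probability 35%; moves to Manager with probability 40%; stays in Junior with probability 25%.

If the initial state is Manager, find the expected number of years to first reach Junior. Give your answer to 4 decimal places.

Let t(s) be the expected number of years to first reach Junior from state s, with t(Junior) = 0. Conditioning on the first year:
t(Manager) = 1 + 0.5·t(Manager) + 0.2·t(Trainee)
t(Trainee) = 1 + 0.35·t(Manager) + 0.35·t(Trainee)
Solving: t(Manager) = 3.3333, t(Trainee) = 3.3333.
Expected years from Manager to Junior: 3.3333.

3.3333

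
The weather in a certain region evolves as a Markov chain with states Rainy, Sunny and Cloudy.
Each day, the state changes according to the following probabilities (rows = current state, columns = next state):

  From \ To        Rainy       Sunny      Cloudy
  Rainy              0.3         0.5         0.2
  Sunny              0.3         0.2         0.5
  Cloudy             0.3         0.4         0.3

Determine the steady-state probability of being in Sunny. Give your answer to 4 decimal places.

Let the stationary distribution be π with π = πP and π_1 + π_2 + π_3 = 1.
π_1 = 0.3·π_1 + 0.3·π_2 + 0.3·π_3
π_2 = 0.5·π_1 + 0.2·π_2 + 0.4·π_3
Solving with the normalization constraint gives π = (0.3000, 0.3583, 0.3417).
So the stationary probability of Sunny is 0.3583.

0.3583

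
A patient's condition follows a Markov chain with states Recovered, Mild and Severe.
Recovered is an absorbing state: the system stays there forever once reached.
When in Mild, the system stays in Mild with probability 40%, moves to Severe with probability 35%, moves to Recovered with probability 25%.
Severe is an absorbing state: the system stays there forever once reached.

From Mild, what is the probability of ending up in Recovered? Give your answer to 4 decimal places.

Let h(s) be the probability of absorption at Recovered starting from transient state s. Then h(Recovered) = 1 and h(Severe) = 0. By first-step analysis:
h(Mild) = 0.25·1 + 0.4·h(Mild) + 0.35·0
Solving: h(Mild) = 0.4167.
Starting from Mild, the probability is 0.4167.

0.4167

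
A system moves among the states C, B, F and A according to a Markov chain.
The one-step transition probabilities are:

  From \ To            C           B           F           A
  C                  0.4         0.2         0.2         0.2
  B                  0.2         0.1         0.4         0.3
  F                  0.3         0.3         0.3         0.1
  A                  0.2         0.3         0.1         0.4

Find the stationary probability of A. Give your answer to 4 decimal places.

Let the stationary distribution be π with π = πP and π_1 + π_2 + π_3 + π_4 = 1.
π_1 = 0.4·π_1 + 0.2·π_2 + 0.3·π_3 + 0.2·π_4
π_2 = 0.2·π_1 + 0.1·π_2 + 0.3·π_3 + 0.3·π_4
π_3 = 0.2·π_1 + 0.4·π_2 + 0.3·π_3 + 0.1·π_4
Solving with the normalization constraint gives π = (0.2806, 0.2266, 0.2451, 0.2477).
So the stationary probability of A is 0.2477.

0.2477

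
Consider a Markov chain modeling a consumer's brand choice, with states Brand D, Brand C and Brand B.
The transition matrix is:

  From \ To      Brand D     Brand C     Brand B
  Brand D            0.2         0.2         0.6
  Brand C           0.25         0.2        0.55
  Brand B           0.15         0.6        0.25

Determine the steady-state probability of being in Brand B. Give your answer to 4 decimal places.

Let the stationary distribution be π with π = πP and π_1 + π_2 + π_3 = 1.
π_1 = 0.2·π_1 + 0.25·π_2 + 0.15·π_3
π_2 = 0.2·π_1 + 0.2·π_2 + 0.6·π_3
Solving with the normalization constraint gives π = (0.1971, 0.3723, 0.4307).
So the stationary probability of Brand B is 0.4307.

0.4307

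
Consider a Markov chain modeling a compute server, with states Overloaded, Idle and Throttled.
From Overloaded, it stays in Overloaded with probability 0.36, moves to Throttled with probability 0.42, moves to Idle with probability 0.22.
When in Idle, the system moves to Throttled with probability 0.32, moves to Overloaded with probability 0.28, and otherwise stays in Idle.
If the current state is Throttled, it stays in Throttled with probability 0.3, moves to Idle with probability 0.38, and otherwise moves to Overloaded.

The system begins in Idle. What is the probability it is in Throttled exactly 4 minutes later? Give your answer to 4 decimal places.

Propagate the distribution vector 4 minutes from Idle.
After 0 minutes: (0.0000, 1.0000, 0.0000)
After 1 minute: (0.2800, 0.4000, 0.3200)
After 2 minutes: (0.3152, 0.3432, 0.3416)
After 3 minutes: (0.3189, 0.3364, 0.3447)
After 4 minutes: (0.3193, 0.3357, 0.3450)
P(in Throttled after 4 minutes) = 0.3450

0.3450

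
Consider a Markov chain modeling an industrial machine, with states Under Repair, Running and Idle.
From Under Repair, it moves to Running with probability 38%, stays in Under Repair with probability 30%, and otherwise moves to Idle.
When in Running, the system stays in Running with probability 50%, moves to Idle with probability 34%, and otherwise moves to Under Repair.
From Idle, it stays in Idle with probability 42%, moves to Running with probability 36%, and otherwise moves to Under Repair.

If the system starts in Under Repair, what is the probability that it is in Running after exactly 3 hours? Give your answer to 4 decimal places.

0.4231

Propagate the distribution vector 3 hours from Under Repair.
After 0 hours: (1.0000, 0.0000, 0.0000)
After 1 hour: (0.3000, 0.3800, 0.3200)
After 2 hours: (0.2212, 0.4192, 0.3596)
After 3 hours: (0.2125, 0.4231, 0.3643)
P(in Running after 3 hours) = 0.4231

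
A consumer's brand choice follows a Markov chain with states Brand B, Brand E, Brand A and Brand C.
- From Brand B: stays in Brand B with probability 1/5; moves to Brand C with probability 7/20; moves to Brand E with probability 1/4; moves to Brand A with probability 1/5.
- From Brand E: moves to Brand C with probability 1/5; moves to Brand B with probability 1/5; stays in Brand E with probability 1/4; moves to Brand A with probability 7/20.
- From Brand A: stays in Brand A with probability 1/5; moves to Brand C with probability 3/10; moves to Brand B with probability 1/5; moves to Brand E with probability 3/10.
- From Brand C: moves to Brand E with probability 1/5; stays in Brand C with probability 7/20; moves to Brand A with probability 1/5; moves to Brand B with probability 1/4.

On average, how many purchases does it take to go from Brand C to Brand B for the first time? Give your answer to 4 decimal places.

Let t(s) be the expected number of purchases to first reach Brand B from state s, with t(Brand B) = 0. Conditioning on the first purchase:
t(Brand E) = 1 + 0.25·t(Brand E) + 0.35·t(Brand A) + 0.2·t(Brand C)
t(Brand A) = 1 + 0.3·t(Brand E) + 0.2·t(Brand A) + 0.3·t(Brand C)
t(Brand C) = 1 + 0.2·t(Brand E) + 0.2·t(Brand A) + 0.35·t(Brand C)
Solving: t(Brand E) = 4.6871, t(Brand A) = 4.6635, t(Brand C) = 4.4156.
Expected purchases from Brand C to Brand B: 4.4156.

4.4156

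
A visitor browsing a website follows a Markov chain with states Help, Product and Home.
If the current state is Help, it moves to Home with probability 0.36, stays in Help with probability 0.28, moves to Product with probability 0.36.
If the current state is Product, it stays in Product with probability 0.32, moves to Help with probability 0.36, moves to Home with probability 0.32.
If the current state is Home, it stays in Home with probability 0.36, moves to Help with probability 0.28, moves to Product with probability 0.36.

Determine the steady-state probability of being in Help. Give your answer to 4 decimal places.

0.3077

Let the stationary distribution be π with π = πP and π_1 + π_2 + π_3 = 1.
π_1 = 0.28·π_1 + 0.36·π_2 + 0.28·π_3
π_2 = 0.36·π_1 + 0.32·π_2 + 0.36·π_3
Solving with the normalization constraint gives π = (0.3077, 0.3462, 0.3462).
So the stationary probability of Help is 0.3077.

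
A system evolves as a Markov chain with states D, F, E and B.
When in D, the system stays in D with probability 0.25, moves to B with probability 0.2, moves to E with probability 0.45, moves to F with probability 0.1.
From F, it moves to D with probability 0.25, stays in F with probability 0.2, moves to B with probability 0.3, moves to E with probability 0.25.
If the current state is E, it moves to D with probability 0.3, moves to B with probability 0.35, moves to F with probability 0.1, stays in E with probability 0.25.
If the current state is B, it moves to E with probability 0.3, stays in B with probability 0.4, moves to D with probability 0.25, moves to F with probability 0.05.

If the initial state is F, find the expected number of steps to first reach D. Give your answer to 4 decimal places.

3.7969

Let t(s) be the expected number of steps to first reach D from state s, with t(D) = 0. Conditioning on the first step:
t(F) = 1 + 0.2·t(F) + 0.25·t(E) + 0.3·t(B)
t(E) = 1 + 0.1·t(F) + 0.25·t(E) + 0.35·t(B)
t(B) = 1 + 0.05·t(F) + 0.3·t(E) + 0.4·t(B)
Solving: t(F) = 3.7969, t(E) = 3.6066, t(B) = 3.7864.
Expected steps from F to D: 3.7969.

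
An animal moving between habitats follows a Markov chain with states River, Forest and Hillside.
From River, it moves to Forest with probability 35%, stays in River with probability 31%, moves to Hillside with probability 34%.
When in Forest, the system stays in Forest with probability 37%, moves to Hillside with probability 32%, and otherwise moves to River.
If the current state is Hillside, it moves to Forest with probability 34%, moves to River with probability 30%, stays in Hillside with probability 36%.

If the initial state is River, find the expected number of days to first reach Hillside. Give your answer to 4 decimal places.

Let t(s) be the expected number of days to first reach Hillside from state s, with t(Hillside) = 0. Conditioning on the first day:
t(River) = 1 + 0.31·t(River) + 0.35·t(Forest)
t(Forest) = 1 + 0.31·t(River) + 0.37·t(Forest)
Solving: t(River) = 3.0043, t(Forest) = 3.0656.
Expected days from River to Hillside: 3.0043.

3.0043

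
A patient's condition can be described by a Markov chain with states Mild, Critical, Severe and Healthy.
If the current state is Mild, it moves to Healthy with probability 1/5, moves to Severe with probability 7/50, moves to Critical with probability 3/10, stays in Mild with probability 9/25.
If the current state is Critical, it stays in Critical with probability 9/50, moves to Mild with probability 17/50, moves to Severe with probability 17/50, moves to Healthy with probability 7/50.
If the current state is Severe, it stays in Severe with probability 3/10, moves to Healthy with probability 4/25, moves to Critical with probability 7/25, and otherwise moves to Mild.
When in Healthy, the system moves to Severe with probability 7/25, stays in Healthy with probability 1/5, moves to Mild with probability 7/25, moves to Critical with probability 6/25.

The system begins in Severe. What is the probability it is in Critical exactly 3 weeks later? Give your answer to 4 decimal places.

0.2543

Propagate the distribution vector 3 weeks from Severe.
After 0 weeks: (0.0000, 0.0000, 1.0000, 0.0000)
After 1 week: (0.2600, 0.2800, 0.3000, 0.1600)
After 2 weeks: (0.3116, 0.2508, 0.2664, 0.1712)
After 3 weeks: (0.3146, 0.2543, 0.2568, 0.1743)
P(in Critical after 3 weeks) = 0.2543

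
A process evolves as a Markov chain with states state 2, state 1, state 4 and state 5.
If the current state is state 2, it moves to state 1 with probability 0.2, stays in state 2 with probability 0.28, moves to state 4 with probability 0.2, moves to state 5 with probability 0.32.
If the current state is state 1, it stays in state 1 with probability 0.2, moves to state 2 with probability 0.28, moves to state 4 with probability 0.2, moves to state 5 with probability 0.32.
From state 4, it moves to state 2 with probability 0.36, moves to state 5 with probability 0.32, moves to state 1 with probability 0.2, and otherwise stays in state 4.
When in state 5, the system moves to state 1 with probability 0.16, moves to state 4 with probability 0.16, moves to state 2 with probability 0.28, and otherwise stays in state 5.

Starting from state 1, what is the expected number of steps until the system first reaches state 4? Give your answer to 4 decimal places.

5.3738

Let t(s) be the expected number of steps to first reach state 4 from state s, with t(state 4) = 0. Conditioning on the first step:
t(state 2) = 1 + 0.28·t(state 2) + 0.2·t(state 1) + 0.32·t(state 5)
t(state 1) = 1 + 0.28·t(state 2) + 0.2·t(state 1) + 0.32·t(state 5)
t(state 5) = 1 + 0.28·t(state 2) + 0.16·t(state 1) + 0.4·t(state 5)
Solving: t(state 2) = 5.3738, t(state 1) = 5.3738, t(state 5) = 5.6075.
Expected steps from state 1 to state 4: 5.3738.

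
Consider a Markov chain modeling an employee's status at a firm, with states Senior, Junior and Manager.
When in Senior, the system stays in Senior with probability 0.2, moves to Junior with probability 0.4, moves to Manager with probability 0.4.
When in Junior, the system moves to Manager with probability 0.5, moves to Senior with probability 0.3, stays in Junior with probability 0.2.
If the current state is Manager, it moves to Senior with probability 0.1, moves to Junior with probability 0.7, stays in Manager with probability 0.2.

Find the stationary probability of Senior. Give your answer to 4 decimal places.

0.2057

Let the stationary distribution be π with π = πP and π_1 + π_2 + π_3 = 1.
π_1 = 0.2·π_1 + 0.3·π_2 + 0.1·π_3
π_2 = 0.4·π_1 + 0.2·π_2 + 0.7·π_3
Solving with the normalization constraint gives π = (0.2057, 0.4255, 0.3688).
So the stationary probability of Senior is 0.2057.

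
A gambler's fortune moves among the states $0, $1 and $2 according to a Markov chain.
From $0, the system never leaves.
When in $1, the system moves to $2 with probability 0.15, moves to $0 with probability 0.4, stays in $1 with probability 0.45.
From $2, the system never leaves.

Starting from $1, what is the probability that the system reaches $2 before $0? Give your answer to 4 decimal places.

0.2727

Let h(s) be the probability of absorption at $2 starting from transient state s. Then h($2) = 1 and h($0) = 0. By first-step analysis:
h($1) = 0.4·0 + 0.45·h($1) + 0.15·1
Solving: h($1) = 0.2727.
Starting from $1, the probability is 0.2727.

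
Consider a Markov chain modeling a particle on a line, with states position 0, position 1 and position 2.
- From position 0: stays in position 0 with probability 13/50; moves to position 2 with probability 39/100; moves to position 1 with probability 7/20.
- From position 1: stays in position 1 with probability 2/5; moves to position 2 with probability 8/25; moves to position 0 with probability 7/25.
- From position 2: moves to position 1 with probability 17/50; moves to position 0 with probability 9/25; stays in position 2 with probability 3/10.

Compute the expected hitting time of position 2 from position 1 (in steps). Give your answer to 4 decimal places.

Let t(s) be the expected number of steps to first reach position 2 from state s, with t(position 2) = 0. Conditioning on the first step:
t(position 0) = 1 + 0.26·t(position 0) + 0.35·t(position 1)
t(position 1) = 1 + 0.28·t(position 0) + 0.4·t(position 1)
Solving: t(position 0) = 2.7457, t(position 1) = 2.9480.
Expected steps from position 1 to position 2: 2.9480.

2.9480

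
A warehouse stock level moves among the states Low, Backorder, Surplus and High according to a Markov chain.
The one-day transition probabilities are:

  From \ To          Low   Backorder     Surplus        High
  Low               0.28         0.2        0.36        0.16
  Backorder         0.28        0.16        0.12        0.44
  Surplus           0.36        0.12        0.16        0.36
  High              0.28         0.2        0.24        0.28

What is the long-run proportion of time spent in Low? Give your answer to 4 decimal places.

Let the stationary distribution be π with π = πP and π_1 + π_2 + π_3 + π_4 = 1.
π_1 = 0.28·π_1 + 0.28·π_2 + 0.36·π_3 + 0.28·π_4
π_2 = 0.2·π_1 + 0.16·π_2 + 0.12·π_3 + 0.2·π_4
π_3 = 0.36·π_1 + 0.12·π_2 + 0.16·π_3 + 0.24·π_4
Solving with the normalization constraint gives π = (0.2989, 0.1741, 0.2361, 0.2909).
So the stationary probability of Low is 0.2989.

0.2989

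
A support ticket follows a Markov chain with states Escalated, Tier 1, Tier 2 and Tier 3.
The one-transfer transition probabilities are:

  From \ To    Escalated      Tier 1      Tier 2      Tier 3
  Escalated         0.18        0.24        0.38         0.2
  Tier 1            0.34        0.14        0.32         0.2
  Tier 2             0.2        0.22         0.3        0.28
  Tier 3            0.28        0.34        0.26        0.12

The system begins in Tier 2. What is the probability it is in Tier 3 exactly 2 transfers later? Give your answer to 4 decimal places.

Propagate the distribution vector 2 transfers from Tier 2.
After 0 transfers: (0.0000, 0.0000, 1.0000, 0.0000)
After 1 transfer: (0.2000, 0.2200, 0.3000, 0.2800)
After 2 transfers: (0.2492, 0.2400, 0.3092, 0.2016)
P(in Tier 3 after 2 transfers) = 0.2016

0.2016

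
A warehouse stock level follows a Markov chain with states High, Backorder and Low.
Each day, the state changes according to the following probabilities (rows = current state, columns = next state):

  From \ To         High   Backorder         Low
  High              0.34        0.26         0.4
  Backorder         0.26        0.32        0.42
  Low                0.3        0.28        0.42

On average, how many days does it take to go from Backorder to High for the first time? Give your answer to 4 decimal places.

Let t(s) be the expected number of days to first reach High from state s, with t(High) = 0. Conditioning on the first day:
t(Backorder) = 1 + 0.32·t(Backorder) + 0.42·t(Low)
t(Low) = 1 + 0.28·t(Backorder) + 0.42·t(Low)
Solving: t(Backorder) = 3.6127, t(Low) = 3.4682.
Expected days from Backorder to High: 3.6127.

3.6127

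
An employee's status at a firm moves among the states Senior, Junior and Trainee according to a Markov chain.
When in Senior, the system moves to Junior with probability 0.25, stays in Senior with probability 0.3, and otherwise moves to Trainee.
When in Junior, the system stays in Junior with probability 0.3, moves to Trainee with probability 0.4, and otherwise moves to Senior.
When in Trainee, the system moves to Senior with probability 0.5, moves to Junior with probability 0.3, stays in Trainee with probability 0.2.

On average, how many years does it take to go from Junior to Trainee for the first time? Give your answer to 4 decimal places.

Let t(s) be the expected number of years to first reach Trainee from state s, with t(Trainee) = 0. Conditioning on the first year:
t(Senior) = 1 + 0.3·t(Senior) + 0.25·t(Junior)
t(Junior) = 1 + 0.3·t(Senior) + 0.3·t(Junior)
Solving: t(Senior) = 2.2892, t(Junior) = 2.4096.
Expected years from Junior to Trainee: 2.4096.

2.4096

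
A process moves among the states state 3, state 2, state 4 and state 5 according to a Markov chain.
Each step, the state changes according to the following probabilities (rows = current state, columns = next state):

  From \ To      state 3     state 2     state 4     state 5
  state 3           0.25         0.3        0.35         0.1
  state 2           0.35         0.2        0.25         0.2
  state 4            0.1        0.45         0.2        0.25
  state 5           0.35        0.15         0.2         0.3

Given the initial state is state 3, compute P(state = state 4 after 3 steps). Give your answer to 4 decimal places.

Propagate the distribution vector 3 steps from state 3.
After 0 steps: (1.0000, 0.0000, 0.0000, 0.0000)
After 1 step: (0.2500, 0.3000, 0.3500, 0.1000)
After 2 steps: (0.2375, 0.3075, 0.2525, 0.2025)
After 3 steps: (0.2631, 0.2768, 0.2510, 0.2091)
P(in state 4 after 3 steps) = 0.2510

0.2510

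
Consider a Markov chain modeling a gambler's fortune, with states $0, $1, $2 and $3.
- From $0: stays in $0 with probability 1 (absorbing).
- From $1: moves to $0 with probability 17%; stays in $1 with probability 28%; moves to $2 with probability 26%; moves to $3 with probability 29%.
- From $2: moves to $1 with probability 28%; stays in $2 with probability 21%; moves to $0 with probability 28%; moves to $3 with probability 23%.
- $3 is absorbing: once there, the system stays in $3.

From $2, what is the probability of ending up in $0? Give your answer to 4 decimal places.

Let h(s) be the probability of absorption at $0 starting from transient state s. Then h($0) = 1 and h($3) = 0. By first-step analysis:
h($1) = 0.17·1 + 0.28·h($1) + 0.26·h($2) + 0.29·0
h($2) = 0.28·1 + 0.28·h($1) + 0.21·h($2) + 0.23·0
Solving: h($1) = 0.4175, h($2) = 0.5024.
Starting from $2, the probability is 0.5024.

0.5024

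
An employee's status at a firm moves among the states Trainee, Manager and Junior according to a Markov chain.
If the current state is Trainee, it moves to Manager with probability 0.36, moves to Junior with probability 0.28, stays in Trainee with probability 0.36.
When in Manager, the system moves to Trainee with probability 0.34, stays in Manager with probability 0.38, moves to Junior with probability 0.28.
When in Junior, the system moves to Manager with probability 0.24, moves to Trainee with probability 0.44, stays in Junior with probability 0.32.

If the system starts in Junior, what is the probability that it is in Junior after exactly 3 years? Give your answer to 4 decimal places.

Propagate the distribution vector 3 years from Junior.
After 0 years: (0.0000, 0.0000, 1.0000)
After 1 year: (0.4400, 0.2400, 0.3200)
After 2 years: (0.3808, 0.3264, 0.2928)
After 3 years: (0.3769, 0.3314, 0.2917)
P(in Junior after 3 years) = 0.2917

0.2917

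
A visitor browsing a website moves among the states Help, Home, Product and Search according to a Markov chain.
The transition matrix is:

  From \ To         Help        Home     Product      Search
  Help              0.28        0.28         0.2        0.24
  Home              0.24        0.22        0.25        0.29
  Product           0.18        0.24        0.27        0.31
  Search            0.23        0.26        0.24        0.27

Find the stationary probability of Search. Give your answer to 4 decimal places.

0.2777

Let the stationary distribution be π with π = πP and π_1 + π_2 + π_3 + π_4 = 1.
π_1 = 0.28·π_1 + 0.24·π_2 + 0.18·π_3 + 0.23·π_4
π_2 = 0.28·π_1 + 0.22·π_2 + 0.24·π_3 + 0.26·π_4
π_3 = 0.2·π_1 + 0.25·π_2 + 0.27·π_3 + 0.24·π_4
Solving with the normalization constraint gives π = (0.2321, 0.2498, 0.2404, 0.2777).
So the stationary probability of Search is 0.2777.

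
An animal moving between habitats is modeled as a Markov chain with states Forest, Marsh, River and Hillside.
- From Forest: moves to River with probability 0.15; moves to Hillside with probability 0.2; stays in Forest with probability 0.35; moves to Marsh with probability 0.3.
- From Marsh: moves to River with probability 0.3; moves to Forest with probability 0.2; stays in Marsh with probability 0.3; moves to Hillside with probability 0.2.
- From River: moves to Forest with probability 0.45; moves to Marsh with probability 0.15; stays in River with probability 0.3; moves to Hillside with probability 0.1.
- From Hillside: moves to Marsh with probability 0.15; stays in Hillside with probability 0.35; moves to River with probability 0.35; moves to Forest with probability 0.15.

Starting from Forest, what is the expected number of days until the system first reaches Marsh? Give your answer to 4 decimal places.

4.2581

Let t(s) be the expected number of days to first reach Marsh from state s, with t(Marsh) = 0. Conditioning on the first day:
t(Forest) = 1 + 0.35·t(Forest) + 0.15·t(River) + 0.2·t(Hillside)
t(River) = 1 + 0.45·t(Forest) + 0.3·t(River) + 0.1·t(Hillside)
t(Hillside) = 1 + 0.15·t(Forest) + 0.35·t(River) + 0.35·t(Hillside)
Solving: t(Forest) = 4.2581, t(River) = 4.9032, t(Hillside) = 5.1613.
Expected days from Forest to Marsh: 4.2581.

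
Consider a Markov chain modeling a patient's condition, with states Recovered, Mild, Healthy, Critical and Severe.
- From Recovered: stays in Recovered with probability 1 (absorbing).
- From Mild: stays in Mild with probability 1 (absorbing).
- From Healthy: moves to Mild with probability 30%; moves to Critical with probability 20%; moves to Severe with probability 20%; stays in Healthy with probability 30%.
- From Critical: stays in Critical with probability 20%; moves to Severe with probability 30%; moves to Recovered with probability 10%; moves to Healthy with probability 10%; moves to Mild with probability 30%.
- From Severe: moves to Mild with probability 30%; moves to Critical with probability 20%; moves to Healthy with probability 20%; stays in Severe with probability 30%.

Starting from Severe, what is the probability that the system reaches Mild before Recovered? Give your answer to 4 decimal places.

0.9375

Let h(s) be the probability of absorption at Mild starting from transient state s. Then h(Mild) = 1 and h(Recovered) = 0. By first-step analysis:
h(Healthy) = 0.3·1 + 0.3·h(Healthy) + 0.2·h(Critical) + 0.2·h(Severe)
h(Critical) = 0.1·0 + 0.3·1 + 0.1·h(Healthy) + 0.2·h(Critical) + 0.3·h(Severe)
h(Severe) = 0.3·1 + 0.2·h(Healthy) + 0.2·h(Critical) + 0.3·h(Severe)
Solving: h(Healthy) = 0.9375, h(Critical) = 0.8438, h(Severe) = 0.9375.
Starting from Severe, the probability is 0.9375.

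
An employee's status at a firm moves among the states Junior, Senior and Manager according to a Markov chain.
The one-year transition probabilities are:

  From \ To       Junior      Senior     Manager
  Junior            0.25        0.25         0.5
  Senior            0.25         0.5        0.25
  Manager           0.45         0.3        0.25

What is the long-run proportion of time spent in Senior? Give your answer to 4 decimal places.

0.3553

Let the stationary distribution be π with π = πP and π_1 + π_2 + π_3 = 1.
π_1 = 0.25·π_1 + 0.25·π_2 + 0.45·π_3
π_2 = 0.25·π_1 + 0.5·π_2 + 0.3·π_3
Solving with the normalization constraint gives π = (0.3158, 0.3553, 0.3289).
So the stationary probability of Senior is 0.3553.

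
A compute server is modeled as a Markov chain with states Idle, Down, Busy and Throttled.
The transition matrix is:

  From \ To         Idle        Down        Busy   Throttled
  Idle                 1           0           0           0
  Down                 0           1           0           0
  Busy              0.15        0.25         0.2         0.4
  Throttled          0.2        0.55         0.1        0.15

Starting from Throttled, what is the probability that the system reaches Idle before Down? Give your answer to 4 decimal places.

0.2734

Let h(s) be the probability of absorption at Idle starting from transient state s. Then h(Idle) = 1 and h(Down) = 0. By first-step analysis:
h(Busy) = 0.15·1 + 0.25·0 + 0.2·h(Busy) + 0.4·h(Throttled)
h(Throttled) = 0.2·1 + 0.55·0 + 0.1·h(Busy) + 0.15·h(Throttled)
Solving: h(Busy) = 0.3242, h(Throttled) = 0.2734.
Starting from Throttled, the probability is 0.2734.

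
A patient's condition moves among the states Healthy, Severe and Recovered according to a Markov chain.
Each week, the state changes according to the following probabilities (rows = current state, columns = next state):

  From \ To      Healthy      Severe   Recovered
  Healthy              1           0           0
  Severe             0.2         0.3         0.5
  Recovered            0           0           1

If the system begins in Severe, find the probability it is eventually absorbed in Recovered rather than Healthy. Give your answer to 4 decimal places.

Let h(s) be the probability of absorption at Recovered starting from transient state s. Then h(Recovered) = 1 and h(Healthy) = 0. By first-step analysis:
h(Severe) = 0.2·0 + 0.3·h(Severe) + 0.5·1
Solving: h(Severe) = 0.7143.
Starting from Severe, the probability is 0.7143.

0.7143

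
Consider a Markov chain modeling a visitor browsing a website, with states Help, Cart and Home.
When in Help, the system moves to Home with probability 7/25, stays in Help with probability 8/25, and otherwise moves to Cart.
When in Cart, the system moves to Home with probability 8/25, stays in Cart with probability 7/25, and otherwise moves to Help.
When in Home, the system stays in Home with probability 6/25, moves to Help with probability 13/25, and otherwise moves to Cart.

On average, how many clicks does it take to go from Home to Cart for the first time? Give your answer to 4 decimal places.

Let t(s) be the expected number of clicks to first reach Cart from state s, with t(Cart) = 0. Conditioning on the first click:
t(Help) = 1 + 0.32·t(Help) + 0.28·t(Home)
t(Home) = 1 + 0.52·t(Help) + 0.24·t(Home)
Solving: t(Help) = 2.8017, t(Home) = 3.2328.
Expected clicks from Home to Cart: 3.2328.

3.2328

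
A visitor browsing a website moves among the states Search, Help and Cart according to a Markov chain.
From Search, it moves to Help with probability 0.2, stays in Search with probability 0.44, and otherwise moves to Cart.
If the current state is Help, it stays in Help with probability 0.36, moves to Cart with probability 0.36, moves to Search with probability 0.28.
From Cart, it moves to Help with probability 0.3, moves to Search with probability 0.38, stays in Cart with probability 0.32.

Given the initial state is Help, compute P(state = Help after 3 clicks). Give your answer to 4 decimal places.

Propagate the distribution vector 3 clicks from Help.
After 0 clicks: (0.0000, 1.0000, 0.0000)
After 1 click: (0.2800, 0.3600, 0.3600)
After 2 clicks: (0.3608, 0.2936, 0.3456)
After 3 clicks: (0.3723, 0.2815, 0.3462)
P(in Help after 3 clicks) = 0.2815

0.2815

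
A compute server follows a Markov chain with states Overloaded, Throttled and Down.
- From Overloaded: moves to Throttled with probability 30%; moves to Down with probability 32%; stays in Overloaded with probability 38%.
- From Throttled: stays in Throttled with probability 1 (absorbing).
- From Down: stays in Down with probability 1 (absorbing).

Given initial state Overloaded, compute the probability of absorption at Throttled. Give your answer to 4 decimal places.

Let h(s) be the probability of absorption at Throttled starting from transient state s. Then h(Throttled) = 1 and h(Down) = 0. By first-step analysis:
h(Overloaded) = 0.38·h(Overloaded) + 0.3·1 + 0.32·0
Solving: h(Overloaded) = 0.4839.
Starting from Overloaded, the probability is 0.4839.

0.4839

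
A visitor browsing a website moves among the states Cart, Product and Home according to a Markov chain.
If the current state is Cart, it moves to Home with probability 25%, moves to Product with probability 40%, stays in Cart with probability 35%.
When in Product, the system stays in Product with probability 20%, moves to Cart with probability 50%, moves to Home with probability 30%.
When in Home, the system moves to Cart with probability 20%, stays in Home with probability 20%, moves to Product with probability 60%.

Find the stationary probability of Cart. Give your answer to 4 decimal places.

0.3680

Let the stationary distribution be π with π = πP and π_1 + π_2 + π_3 = 1.
π_1 = 0.35·π_1 + 0.5·π_2 + 0.2·π_3
π_2 = 0.4·π_1 + 0.2·π_2 + 0.6·π_3
Solving with the normalization constraint gives π = (0.3680, 0.3760, 0.2560).
So the stationary probability of Cart is 0.3680.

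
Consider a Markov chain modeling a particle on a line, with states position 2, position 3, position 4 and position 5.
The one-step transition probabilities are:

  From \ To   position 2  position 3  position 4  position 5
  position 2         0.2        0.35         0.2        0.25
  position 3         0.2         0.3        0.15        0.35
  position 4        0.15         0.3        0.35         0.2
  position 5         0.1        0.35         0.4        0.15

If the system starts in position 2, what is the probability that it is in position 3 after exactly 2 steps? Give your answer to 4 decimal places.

0.3225

Propagate the distribution vector 2 steps from position 2.
After 0 steps: (1.0000, 0.0000, 0.0000, 0.0000)
After 1 step: (0.2000, 0.3500, 0.2000, 0.2500)
After 2 steps: (0.1650, 0.3225, 0.2625, 0.2500)
P(in position 3 after 2 steps) = 0.3225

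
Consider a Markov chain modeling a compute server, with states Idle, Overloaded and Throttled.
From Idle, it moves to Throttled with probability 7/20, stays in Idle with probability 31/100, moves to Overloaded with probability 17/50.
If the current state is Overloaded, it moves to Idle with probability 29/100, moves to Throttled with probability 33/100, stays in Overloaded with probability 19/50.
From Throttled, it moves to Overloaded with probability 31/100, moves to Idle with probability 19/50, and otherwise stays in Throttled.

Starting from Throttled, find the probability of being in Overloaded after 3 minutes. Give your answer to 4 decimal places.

Propagate the distribution vector 3 minutes from Throttled.
After 0 minutes: (0.0000, 0.0000, 1.0000)
After 1 minute: (0.3800, 0.3100, 0.3100)
After 2 minutes: (0.3255, 0.3431, 0.3314)
After 3 minutes: (0.3263, 0.3438, 0.3299)
P(in Overloaded after 3 minutes) = 0.3438

0.3438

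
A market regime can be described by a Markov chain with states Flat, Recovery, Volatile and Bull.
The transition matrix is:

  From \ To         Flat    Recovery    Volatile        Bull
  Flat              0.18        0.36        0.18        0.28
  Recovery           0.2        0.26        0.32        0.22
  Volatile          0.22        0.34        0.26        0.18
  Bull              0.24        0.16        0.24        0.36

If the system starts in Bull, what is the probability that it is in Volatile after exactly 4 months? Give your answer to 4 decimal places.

Propagate the distribution vector 4 months from Bull.
After 0 months: (0.0000, 0.0000, 0.0000, 1.0000)
After 1 month: (0.2400, 0.1600, 0.2400, 0.3600)
After 2 months: (0.2144, 0.2672, 0.2432, 0.2752)
After 3 months: (0.2116, 0.2734, 0.2534, 0.2617)
After 4 months: (0.2113, 0.2753, 0.2542, 0.2592)
P(in Volatile after 4 months) = 0.2542

0.2542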